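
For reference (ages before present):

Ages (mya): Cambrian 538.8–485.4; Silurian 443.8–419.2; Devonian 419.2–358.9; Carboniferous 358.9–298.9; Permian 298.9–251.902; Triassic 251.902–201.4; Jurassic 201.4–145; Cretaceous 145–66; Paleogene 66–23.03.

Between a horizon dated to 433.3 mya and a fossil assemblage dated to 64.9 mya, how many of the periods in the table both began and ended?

6

433.3 Ma sits inside the Silurian (443.8–419.2) and 64.9 Ma inside the Paleogene (66–23.03); neither of those is wholly between the two dates.
The listed periods lying completely between them are Devonian, Carboniferous, Permian, Triassic, Jurassic, Cretaceous — 6 in all.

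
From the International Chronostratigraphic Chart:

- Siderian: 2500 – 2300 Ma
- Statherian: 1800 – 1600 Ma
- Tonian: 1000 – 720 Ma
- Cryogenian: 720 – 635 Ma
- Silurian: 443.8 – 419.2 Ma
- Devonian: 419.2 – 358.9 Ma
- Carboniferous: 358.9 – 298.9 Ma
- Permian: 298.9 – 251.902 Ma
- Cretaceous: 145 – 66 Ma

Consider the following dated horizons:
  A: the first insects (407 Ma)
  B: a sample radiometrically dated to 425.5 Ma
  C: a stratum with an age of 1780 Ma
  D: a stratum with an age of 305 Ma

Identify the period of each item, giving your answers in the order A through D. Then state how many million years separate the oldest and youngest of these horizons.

A — Devonian; B — Silurian; C — Statherian; D — Carboniferous; span 1475 million years

A: 407 Ma lies in 419.2–358.9 Ma, so Devonian.
B: 425.5 Ma lies in 443.8–419.2 Ma, so Silurian.
C: 1780 Ma lies in 1800–1600 Ma, so Statherian.
D: 305 Ma lies in 358.9–298.9 Ma, so Carboniferous.
Oldest = 1780 Ma, youngest = 305 Ma → span 1475 Myr.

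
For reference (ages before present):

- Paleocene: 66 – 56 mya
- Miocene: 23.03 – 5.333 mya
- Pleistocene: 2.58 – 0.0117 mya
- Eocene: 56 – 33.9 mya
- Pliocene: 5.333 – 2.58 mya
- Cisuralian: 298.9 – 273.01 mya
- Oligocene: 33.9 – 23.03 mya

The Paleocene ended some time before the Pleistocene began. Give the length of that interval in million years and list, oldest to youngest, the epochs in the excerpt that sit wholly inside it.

53.42 million years; Eocene, Oligocene, Miocene, Pliocene

End of Paleocene = 56 Ma; start of Pleistocene = 2.58 Ma.
Gap = 56 − 2.58 = 53.42 Myr.
Epochs wholly inside 56–2.58 Ma: Eocene (56–33.9), Oligocene (33.9–23.03), Miocene (23.03–5.333), Pliocene (5.333–2.58).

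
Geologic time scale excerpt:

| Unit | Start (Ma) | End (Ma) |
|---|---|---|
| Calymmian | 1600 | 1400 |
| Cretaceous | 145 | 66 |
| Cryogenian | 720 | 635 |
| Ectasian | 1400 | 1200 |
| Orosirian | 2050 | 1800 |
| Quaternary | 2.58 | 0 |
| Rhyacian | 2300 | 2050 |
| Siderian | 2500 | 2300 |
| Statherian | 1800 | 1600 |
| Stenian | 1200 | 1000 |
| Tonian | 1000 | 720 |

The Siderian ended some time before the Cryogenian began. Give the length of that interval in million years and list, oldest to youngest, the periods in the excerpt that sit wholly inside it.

The Siderian closes at 2300 Ma and the Cryogenian opens at 720 Ma, so the interval is 2300 − 720 = 1580 Myr.
A period fits inside if it starts at or after 2300 Ma and ends at or before 720 Ma; oldest first that gives Rhyacian, Orosirian, Statherian, Calymmian, Ectasian, Stenian, Tonian.

1580 million years; Rhyacian, Orosirian, Statherian, Calymmian, Ectasian, Stenian, Tonian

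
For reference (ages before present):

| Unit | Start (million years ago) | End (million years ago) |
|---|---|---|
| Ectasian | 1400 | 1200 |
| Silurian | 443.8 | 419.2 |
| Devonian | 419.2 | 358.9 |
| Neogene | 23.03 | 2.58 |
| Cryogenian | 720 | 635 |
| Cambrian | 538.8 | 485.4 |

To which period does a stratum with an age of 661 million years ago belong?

Cryogenian

661 Ma lies between 720 and 635 Ma, so it falls in the Cryogenian.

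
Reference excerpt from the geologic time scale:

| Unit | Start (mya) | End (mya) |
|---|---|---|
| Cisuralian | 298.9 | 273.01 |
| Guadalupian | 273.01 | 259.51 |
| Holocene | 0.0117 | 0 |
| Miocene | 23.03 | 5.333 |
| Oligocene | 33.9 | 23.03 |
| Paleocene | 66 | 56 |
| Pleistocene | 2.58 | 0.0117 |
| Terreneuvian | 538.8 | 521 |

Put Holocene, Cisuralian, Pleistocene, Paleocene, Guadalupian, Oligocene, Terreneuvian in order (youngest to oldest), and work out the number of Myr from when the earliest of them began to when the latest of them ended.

Holocene, Pleistocene, Oligocene, Paleocene, Guadalupian, Cisuralian, Terreneuvian; total span 538.8 Myr

Start ages (Ma): Terreneuvian 538.8, Cisuralian 298.9, Guadalupian 273.01, Paleocene 66, Oligocene 33.9, Pleistocene 2.58, Holocene 0.0117.
Ordered youngest to oldest: Holocene, Pleistocene, Oligocene, Paleocene, Guadalupian, Cisuralian, Terreneuvian.
Span = 538.8 − 0 = 538.8 Myr.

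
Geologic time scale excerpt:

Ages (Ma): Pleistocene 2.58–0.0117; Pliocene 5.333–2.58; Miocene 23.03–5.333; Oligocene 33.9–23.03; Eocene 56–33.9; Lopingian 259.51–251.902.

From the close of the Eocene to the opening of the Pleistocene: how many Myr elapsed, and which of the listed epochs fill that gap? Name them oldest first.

End of Eocene = 33.9 Ma; start of Pleistocene = 2.58 Ma.
Gap = 33.9 − 2.58 = 31.32 Myr.
Epochs wholly inside 33.9–2.58 Ma: Oligocene (33.9–23.03), Miocene (23.03–5.333), Pliocene (5.333–2.58).

31.32 million years; Oligocene, Miocene, Pliocene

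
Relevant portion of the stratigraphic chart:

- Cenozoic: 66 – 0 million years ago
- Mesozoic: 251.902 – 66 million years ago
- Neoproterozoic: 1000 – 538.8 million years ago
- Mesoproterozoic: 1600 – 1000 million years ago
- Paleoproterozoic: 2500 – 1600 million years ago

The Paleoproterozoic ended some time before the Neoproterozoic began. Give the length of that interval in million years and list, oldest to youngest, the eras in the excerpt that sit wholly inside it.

600 million years; Mesoproterozoic

End of Paleoproterozoic = 1600 Ma; start of Neoproterozoic = 1000 Ma.
Gap = 1600 − 1000 = 600 Myr.
Eras wholly inside 1600–1000 Ma: Mesoproterozoic (1600–1000).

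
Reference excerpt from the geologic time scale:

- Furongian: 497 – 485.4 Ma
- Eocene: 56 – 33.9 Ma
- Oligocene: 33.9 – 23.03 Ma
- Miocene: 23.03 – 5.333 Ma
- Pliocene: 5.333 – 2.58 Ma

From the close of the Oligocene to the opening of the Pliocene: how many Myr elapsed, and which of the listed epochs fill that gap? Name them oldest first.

The Oligocene closes at 23.03 Ma and the Pliocene opens at 5.333 Ma, so the interval is 23.03 − 5.333 = 17.697 Myr.
An epoch fits inside if it starts at or after 23.03 Ma and ends at or before 5.333 Ma; oldest first that gives Miocene.

17.697 million years; Miocene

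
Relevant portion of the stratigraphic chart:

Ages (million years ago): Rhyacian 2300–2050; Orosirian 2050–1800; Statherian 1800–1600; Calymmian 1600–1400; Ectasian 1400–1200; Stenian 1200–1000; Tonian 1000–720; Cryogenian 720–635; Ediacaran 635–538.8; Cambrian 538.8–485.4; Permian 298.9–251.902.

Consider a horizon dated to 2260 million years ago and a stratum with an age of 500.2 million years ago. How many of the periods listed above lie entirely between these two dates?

8

2260 Ma sits inside the Rhyacian (2300–2050) and 500.2 Ma inside the Cambrian (538.8–485.4); neither of those is wholly between the two dates.
The listed periods lying completely between them are Orosirian, Statherian, Calymmian, Ectasian, Stenian, Tonian, Cryogenian, Ediacaran — 8 in all.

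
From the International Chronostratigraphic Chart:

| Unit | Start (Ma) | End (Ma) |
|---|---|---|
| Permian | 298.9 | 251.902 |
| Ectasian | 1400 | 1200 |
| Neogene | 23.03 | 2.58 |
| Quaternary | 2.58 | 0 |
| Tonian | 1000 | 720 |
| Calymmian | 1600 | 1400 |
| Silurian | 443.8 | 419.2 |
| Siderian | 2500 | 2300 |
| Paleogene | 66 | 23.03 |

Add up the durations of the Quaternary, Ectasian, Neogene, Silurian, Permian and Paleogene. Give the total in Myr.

337.598 million years

Each duration: Quaternary = 2.58; Ectasian = 200; Neogene = 20.45; Silurian = 24.6; Permian = 46.998; Paleogene = 42.97.
Sum: 2.58 + 200 + 20.45 + 24.6 + 46.998 + 42.97 = 337.598 Myr.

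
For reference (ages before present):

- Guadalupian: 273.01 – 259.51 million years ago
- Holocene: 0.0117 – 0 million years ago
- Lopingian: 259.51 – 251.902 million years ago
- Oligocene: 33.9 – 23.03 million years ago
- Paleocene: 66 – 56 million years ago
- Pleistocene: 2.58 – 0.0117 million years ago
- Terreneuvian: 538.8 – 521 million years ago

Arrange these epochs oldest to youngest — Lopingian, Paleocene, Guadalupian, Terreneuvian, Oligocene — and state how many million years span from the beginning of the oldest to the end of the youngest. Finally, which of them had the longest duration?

Start ages (Ma): Terreneuvian 538.8, Guadalupian 273.01, Lopingian 259.51, Paleocene 66, Oligocene 33.9.
Ordered oldest to youngest: Terreneuvian, Guadalupian, Lopingian, Paleocene, Oligocene.
Span = 538.8 − 23.03 = 515.77 Myr.
Durations: Lopingian 7.608, Oligocene 10.87, Guadalupian 13.5, Terreneuvian 17.8, Paleocene 10 → longest is Terreneuvian (17.8 Myr).

Terreneuvian, Guadalupian, Lopingian, Paleocene, Oligocene; total span 515.77 Myr; longest is Terreneuvian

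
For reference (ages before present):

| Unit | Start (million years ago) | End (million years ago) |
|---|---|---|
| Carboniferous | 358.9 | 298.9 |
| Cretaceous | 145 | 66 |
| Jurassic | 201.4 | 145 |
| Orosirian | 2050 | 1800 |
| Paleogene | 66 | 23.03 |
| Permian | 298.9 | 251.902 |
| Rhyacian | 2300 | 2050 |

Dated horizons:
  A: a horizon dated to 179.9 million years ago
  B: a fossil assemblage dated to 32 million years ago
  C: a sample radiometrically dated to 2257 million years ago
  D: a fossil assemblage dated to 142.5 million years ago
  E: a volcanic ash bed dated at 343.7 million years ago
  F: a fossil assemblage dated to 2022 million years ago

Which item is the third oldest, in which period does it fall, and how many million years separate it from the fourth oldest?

E, in the Carboniferous; 163.8 million years to A

Larger Ma means older, so oldest first: C 2257 > F 2022 > E 343.7 > A 179.9 > D 142.5 > B 32.
Counting 3 along gives E (343.7 Ma); the excerpt puts that inside the Carboniferous, 358.9–298.9 Ma.
Next in line is A (179.9 Ma), and 343.7 − 179.9 = 163.8 Myr.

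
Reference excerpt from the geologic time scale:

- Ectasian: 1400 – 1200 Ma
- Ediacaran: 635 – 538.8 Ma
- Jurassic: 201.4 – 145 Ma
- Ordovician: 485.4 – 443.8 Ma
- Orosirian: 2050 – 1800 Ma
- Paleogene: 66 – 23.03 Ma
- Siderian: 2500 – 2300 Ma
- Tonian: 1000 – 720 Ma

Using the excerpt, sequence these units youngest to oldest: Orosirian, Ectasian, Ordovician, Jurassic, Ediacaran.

Read off each span (Ma): Orosirian 2050–1800; Ectasian 1400–1200; Ordovician 485.4–443.8; Jurassic 201.4–145; Ediacaran 635–538.8.
Larger Ma is older, so oldest→youngest is Orosirian, Ectasian, Ediacaran, Ordovician, Jurassic; reverse it for youngest→oldest.

Jurassic, Ordovician, Ediacaran, Ectasian, Orosirian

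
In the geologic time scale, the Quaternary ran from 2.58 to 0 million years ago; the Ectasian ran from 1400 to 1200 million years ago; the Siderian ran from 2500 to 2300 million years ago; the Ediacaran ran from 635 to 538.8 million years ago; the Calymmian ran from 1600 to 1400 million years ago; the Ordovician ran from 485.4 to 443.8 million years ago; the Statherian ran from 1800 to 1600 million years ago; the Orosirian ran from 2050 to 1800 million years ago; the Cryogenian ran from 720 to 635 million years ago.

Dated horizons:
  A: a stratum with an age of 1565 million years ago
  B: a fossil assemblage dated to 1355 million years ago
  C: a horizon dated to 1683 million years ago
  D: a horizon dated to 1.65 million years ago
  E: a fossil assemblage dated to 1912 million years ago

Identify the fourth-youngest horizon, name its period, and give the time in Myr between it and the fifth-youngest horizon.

C, in the Statherian; 229 million years to E

Smaller Ma means younger, so youngest first: D 1.65 < B 1355 < A 1565 < C 1683 < E 1912.
Counting 4 along gives C (1683 Ma); the excerpt puts that inside the Statherian, 1800–1600 Ma.
Next in line is E (1912 Ma), and 1912 − 1683 = 229 Myr.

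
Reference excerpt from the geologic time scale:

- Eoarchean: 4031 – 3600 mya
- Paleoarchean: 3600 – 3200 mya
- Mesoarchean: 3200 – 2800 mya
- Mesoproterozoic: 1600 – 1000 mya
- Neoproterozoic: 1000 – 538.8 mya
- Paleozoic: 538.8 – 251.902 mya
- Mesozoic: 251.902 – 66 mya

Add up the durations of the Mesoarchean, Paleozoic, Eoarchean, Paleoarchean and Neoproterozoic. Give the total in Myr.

1979.098 million years

Each duration: Mesoarchean = 400; Paleozoic = 286.898; Eoarchean = 431; Paleoarchean = 400; Neoproterozoic = 461.2.
Sum: 400 + 286.898 + 431 + 400 + 461.2 = 1979.098 Myr.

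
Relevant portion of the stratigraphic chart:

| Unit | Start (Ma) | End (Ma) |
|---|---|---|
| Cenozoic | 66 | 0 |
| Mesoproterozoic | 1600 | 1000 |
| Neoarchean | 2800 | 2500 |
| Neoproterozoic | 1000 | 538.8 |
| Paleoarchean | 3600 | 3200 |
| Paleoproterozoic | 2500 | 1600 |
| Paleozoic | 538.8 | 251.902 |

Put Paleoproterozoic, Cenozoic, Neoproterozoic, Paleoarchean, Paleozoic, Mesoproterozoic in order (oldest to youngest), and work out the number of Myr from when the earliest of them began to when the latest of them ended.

Start ages (Ma): Paleoarchean 3600, Paleoproterozoic 2500, Mesoproterozoic 1600, Neoproterozoic 1000, Paleozoic 538.8, Cenozoic 66.
Ordered oldest to youngest: Paleoarchean, Paleoproterozoic, Mesoproterozoic, Neoproterozoic, Paleozoic, Cenozoic.
Span = 3600 − 0 = 3600 Myr.

Paleoarchean → Paleoproterozoic → Mesoproterozoic → Neoproterozoic → Paleozoic → Cenozoic; total span 3600 Myr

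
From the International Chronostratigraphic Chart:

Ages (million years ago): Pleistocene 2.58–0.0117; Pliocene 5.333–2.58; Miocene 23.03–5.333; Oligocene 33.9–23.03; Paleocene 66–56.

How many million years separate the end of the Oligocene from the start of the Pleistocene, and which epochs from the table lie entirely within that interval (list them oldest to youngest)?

20.45 million years; Miocene, Pliocene

The Oligocene closes at 23.03 Ma and the Pleistocene opens at 2.58 Ma, so the interval is 23.03 − 2.58 = 20.45 Myr.
An epoch fits inside if it starts at or after 23.03 Ma and ends at or before 2.58 Ma; oldest first that gives Miocene, Pliocene.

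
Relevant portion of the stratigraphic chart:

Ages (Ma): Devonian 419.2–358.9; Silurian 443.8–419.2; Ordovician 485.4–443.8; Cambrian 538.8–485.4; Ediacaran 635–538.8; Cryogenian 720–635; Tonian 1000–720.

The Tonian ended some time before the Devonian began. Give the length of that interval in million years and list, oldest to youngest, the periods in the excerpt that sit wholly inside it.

300.8 million years; Cryogenian, Ediacaran, Cambrian, Ordovician, Silurian

The Tonian closes at 720 Ma and the Devonian opens at 419.2 Ma, so the interval is 720 − 419.2 = 300.8 Myr.
A period fits inside if it starts at or after 720 Ma and ends at or before 419.2 Ma; oldest first that gives Cryogenian, Ediacaran, Cambrian, Ordovician, Silurian.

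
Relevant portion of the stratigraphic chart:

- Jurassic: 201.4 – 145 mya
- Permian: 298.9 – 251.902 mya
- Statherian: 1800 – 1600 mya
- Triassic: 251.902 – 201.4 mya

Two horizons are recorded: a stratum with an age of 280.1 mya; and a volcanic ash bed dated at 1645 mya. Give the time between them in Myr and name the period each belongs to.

1364.9 million years apart; the first in the Permian, the second in the Statherian

Elapsed time: 1645 − 280.1 = 1364.9 Myr.
280.1 Ma lies within 298.9–251.902 Ma: Permian.
1645 Ma lies within 1800–1600 Ma: Statherian.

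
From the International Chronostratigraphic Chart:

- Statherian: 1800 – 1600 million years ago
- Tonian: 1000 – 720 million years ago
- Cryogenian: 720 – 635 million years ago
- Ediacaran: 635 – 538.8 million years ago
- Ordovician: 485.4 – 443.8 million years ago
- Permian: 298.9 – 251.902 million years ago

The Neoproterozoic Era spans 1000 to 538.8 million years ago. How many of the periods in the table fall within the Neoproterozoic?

3

Periods inside 1000–538.8 Ma: Tonian, Cryogenian, Ediacaran — 3 in total.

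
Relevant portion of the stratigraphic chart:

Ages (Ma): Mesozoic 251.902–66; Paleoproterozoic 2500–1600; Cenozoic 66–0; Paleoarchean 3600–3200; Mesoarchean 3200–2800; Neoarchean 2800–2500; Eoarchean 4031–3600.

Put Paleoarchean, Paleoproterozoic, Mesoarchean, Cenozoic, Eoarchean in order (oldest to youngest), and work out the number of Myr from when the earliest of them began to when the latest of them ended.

Eoarchean, Paleoarchean, Mesoarchean, Paleoproterozoic, Cenozoic; total span 4031 Myr

From the excerpt: Paleoarchean 3600–3200; Paleoproterozoic 2500–1600; Mesoarchean 3200–2800; Cenozoic 66–0; Eoarchean 4031–3600 (Ma).
Larger Ma is earlier, so the oldest is Eoarchean and the youngest is Cenozoic; oldest to youngest: Eoarchean, Paleoarchean, Mesoarchean, Paleoproterozoic, Cenozoic.
Oldest start 4031 minus youngest end 0 gives 4031 Myr overall.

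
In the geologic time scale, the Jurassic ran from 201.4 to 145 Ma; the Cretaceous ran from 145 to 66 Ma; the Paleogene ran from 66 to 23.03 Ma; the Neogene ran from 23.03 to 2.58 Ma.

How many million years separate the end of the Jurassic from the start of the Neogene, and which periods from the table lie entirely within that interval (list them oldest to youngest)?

121.97 million years; Cretaceous, Paleogene

The Jurassic closes at 145 Ma and the Neogene opens at 23.03 Ma, so the interval is 145 − 23.03 = 121.97 Myr.
A period fits inside if it starts at or after 145 Ma and ends at or before 23.03 Ma; oldest first that gives Cretaceous, Paleogene.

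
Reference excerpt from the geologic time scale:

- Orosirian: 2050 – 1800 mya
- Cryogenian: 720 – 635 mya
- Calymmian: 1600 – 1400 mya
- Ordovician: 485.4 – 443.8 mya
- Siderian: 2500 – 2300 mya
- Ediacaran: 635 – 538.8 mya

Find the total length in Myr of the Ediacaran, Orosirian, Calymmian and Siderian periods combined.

746.2 million years

Duration is start − end for each: (635 − 538.8) + (2050 − 1800) + (1600 − 1400) + (2500 − 2300).
That is 96.2 + 250 + 200 + 200, which totals 746.2 million years.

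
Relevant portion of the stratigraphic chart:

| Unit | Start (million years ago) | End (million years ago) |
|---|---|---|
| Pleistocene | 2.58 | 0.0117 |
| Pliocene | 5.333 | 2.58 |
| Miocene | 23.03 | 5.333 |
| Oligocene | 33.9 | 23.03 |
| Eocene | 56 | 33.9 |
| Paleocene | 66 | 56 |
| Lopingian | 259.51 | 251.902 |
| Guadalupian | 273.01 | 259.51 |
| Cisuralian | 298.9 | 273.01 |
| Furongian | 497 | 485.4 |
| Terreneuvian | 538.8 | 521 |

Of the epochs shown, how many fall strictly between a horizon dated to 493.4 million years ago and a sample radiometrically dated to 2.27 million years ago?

8

The older date is 493.4 Ma and the younger is 2.27 Ma.
Epochs with start < 493.4 and end > 2.27 Ma: Cisuralian (298.9–273.01), Guadalupian (273.01–259.51), Lopingian (259.51–251.902), Paleocene (66–56), Eocene (56–33.9), Oligocene (33.9–23.03), Miocene (23.03–5.333), Pliocene (5.333–2.58).
That is 8 complete epochs.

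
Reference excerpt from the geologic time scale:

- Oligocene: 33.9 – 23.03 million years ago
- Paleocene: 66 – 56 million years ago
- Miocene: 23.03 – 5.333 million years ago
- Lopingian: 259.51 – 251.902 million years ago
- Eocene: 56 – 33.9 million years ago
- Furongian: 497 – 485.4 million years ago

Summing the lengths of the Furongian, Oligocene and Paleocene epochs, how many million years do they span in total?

32.47 million years

Each duration: Furongian = 11.6; Oligocene = 10.87; Paleocene = 10.
Sum: 11.6 + 10.87 + 10 = 32.47 Myr.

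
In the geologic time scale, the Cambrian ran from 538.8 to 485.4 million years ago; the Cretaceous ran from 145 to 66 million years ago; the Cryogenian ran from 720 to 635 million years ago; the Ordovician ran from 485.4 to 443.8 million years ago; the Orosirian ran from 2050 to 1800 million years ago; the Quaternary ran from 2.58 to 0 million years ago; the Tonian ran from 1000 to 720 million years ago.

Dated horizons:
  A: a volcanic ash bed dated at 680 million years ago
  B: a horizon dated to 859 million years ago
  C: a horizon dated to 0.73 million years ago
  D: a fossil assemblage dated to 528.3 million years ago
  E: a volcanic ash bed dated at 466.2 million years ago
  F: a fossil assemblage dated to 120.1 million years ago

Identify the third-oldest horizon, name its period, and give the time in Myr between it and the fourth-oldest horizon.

Sorted oldest-first by Ma: B (859), A (680), D (528.3), E (466.2), F (120.1), C (0.73).
The third oldest is D at 528.3 Ma, which lies in 538.8–485.4 Ma: the Cambrian.
The fourth oldest is E at 466.2 Ma; separation = |528.3 − 466.2| = 62.1 Myr.

D, in the Cambrian; 62.1 million years to E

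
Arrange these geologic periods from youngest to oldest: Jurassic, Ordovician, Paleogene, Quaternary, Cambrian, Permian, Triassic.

Group by era (each group listed oldest first) — Paleozoic: Cambrian, Ordovician, Permian; Mesozoic: Triassic, Jurassic; Cenozoic: Paleogene, Quaternary. The eras run Paleozoic → Mesozoic → Cenozoic. Concatenating the groups in that era order and then reversing gives youngest to oldest.

Quaternary, Paleogene, Jurassic, Triassic, Permian, Ordovician, Cambrian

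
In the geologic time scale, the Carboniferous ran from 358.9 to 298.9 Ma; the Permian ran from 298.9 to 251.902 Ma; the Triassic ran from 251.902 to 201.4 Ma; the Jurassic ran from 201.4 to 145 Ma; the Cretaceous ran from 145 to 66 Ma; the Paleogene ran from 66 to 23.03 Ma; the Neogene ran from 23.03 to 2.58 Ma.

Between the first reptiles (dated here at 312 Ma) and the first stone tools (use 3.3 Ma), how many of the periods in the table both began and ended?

5

The older date is 312 Ma and the younger is 3.3 Ma.
Periods with start < 312 and end > 3.3 Ma: Permian (298.9–251.902), Triassic (251.902–201.4), Jurassic (201.4–145), Cretaceous (145–66), Paleogene (66–23.03).
That is 5 complete periods.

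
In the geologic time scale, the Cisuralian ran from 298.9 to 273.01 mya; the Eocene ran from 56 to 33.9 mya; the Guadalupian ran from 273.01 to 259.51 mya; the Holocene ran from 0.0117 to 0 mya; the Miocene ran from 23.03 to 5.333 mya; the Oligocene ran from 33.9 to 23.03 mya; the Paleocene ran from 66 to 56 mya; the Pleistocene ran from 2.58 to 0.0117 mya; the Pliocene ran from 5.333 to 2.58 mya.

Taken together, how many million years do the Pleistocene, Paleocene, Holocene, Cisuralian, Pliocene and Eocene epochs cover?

Duration is start − end for each: (2.58 − 0.0117) + (66 − 56) + (0.0117 − 0) + (298.9 − 273.01) + (5.333 − 2.58) + (56 − 33.9).
That is 2.5683 + 10 + 0.0117 + 25.89 + 2.753 + 22.1, which totals 63.323 million years.

63.323 million years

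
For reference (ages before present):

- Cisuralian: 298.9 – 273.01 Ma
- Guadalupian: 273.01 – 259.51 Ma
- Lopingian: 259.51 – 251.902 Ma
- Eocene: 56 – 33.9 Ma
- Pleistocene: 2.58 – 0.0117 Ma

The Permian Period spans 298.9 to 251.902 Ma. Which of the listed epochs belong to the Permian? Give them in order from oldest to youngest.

Cisuralian, Guadalupian, Lopingian

Epochs with both bounds inside 298.9–251.902 Ma: Cisuralian (298.9–273.01), Guadalupian (273.01–259.51), Lopingian (259.51–251.902).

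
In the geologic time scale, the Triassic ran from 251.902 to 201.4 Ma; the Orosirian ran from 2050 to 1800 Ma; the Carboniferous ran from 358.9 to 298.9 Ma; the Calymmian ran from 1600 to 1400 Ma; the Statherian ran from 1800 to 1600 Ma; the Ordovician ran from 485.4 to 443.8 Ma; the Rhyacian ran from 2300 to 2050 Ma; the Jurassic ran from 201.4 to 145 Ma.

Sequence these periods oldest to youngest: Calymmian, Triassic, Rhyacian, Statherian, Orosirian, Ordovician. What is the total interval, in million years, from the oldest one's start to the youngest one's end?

Start ages (Ma): Rhyacian 2300, Orosirian 2050, Statherian 1800, Calymmian 1600, Ordovician 485.4, Triassic 251.902.
Ordered oldest to youngest: Rhyacian, Orosirian, Statherian, Calymmian, Ordovician, Triassic.
Span = 2300 − 201.4 = 2098.6 Myr.

Rhyacian → Orosirian → Statherian → Calymmian → Ordovician → Triassic; total span 2098.6 Myr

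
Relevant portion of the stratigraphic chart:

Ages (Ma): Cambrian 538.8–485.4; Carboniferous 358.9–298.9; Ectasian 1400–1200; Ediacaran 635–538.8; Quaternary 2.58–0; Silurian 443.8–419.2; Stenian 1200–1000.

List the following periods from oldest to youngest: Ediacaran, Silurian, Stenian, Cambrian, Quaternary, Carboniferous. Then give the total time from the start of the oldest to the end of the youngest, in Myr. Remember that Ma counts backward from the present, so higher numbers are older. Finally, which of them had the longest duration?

Stenian, Ediacaran, Cambrian, Silurian, Carboniferous, Quaternary; total span 1200 Myr; longest is Stenian

Start ages (Ma): Stenian 1200, Ediacaran 635, Cambrian 538.8, Silurian 443.8, Carboniferous 358.9, Quaternary 2.58.
Ordered oldest to youngest: Stenian, Ediacaran, Cambrian, Silurian, Carboniferous, Quaternary.
Span = 1200 − 0 = 1200 Myr.
Durations: Ediacaran 96.2, Silurian 24.6, Cambrian 53.4, Carboniferous 60, Quaternary 2.58, Stenian 200 → longest is Stenian (200 Myr).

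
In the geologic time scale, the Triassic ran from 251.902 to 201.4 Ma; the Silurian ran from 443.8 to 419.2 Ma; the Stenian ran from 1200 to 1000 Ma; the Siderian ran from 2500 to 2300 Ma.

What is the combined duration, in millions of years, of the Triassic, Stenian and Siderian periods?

450.502 million years

Duration is start − end for each: (251.902 − 201.4) + (1200 − 1000) + (2500 − 2300).
That is 50.502 + 200 + 200, which totals 450.502 million years.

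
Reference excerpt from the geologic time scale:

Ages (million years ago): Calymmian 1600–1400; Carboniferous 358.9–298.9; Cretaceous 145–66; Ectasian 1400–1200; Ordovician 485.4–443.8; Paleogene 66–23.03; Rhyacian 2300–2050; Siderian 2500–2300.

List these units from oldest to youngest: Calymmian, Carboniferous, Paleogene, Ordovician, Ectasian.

Sorting by start age (descending Ma, since larger Ma = older): Calymmian began 1600, Ectasian began 1400, Ordovician began 485.4, Carboniferous began 358.9, Paleogene began 66.

Calymmian, Ectasian, Ordovician, Carboniferous, Paleogene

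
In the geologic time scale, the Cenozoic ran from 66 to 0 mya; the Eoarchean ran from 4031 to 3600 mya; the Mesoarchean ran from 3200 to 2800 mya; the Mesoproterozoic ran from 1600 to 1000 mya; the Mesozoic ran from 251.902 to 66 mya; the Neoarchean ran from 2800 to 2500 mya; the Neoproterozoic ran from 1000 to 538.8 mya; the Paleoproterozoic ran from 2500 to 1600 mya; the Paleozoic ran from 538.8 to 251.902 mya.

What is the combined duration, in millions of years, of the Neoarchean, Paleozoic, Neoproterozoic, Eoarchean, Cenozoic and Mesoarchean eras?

1945.098 million years

Duration is start − end for each: (2800 − 2500) + (538.8 − 251.902) + (1000 − 538.8) + (4031 − 3600) + (66 − 0) + (3200 − 2800).
That is 300 + 286.898 + 461.2 + 431 + 66 + 400, which totals 1945.098 million years.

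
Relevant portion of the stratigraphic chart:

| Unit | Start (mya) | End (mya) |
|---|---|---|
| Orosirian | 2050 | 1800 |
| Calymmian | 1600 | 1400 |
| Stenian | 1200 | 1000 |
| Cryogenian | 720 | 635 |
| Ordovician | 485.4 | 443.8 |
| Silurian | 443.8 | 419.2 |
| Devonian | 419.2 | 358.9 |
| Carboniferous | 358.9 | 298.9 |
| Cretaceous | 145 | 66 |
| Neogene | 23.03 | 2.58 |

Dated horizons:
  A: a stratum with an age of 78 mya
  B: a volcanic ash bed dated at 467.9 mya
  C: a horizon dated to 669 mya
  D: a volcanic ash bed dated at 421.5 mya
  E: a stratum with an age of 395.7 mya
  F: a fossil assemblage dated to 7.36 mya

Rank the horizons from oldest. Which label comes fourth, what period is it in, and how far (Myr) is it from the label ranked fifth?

E, in the Devonian; 317.7 million years to A

Larger Ma means older, so oldest first: C 669 > B 467.9 > D 421.5 > E 395.7 > A 78 > F 7.36.
Counting 4 along gives E (395.7 Ma); the excerpt puts that inside the Devonian, 419.2–358.9 Ma.
Next in line is A (78 Ma), and 395.7 − 78 = 317.7 Myr.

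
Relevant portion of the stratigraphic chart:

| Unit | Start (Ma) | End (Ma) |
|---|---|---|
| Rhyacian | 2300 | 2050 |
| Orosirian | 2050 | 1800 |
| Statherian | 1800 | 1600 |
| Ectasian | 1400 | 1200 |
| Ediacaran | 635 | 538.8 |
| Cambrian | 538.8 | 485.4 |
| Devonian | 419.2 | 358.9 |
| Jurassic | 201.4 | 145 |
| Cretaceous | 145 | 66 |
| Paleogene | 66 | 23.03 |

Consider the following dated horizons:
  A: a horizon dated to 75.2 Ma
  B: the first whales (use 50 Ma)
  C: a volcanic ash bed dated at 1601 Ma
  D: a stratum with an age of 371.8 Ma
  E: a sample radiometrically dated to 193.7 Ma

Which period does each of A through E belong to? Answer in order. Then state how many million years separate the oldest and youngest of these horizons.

A: 75.2 Ma lies in 145–66 Ma, so Cretaceous.
B: 50 Ma lies in 66–23.03 Ma, so Paleogene.
C: 1601 Ma lies in 1800–1600 Ma, so Statherian.
D: 371.8 Ma lies in 419.2–358.9 Ma, so Devonian.
E: 193.7 Ma lies in 201.4–145 Ma, so Jurassic.
Oldest = 1601 Ma, youngest = 50 Ma → span 1551 Myr.

A — Cretaceous; B — Paleogene; C — Statherian; D — Devonian; E — Jurassic; span 1551 million years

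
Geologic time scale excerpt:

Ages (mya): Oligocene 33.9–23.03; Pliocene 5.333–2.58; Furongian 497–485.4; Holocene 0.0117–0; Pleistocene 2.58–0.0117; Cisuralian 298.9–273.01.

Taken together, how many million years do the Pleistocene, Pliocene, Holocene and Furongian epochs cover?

Each duration: Pleistocene = 2.5683; Pliocene = 2.753; Holocene = 0.0117; Furongian = 11.6.
Sum: 2.5683 + 2.753 + 0.0117 + 11.6 = 16.933 Myr.

16.933 million years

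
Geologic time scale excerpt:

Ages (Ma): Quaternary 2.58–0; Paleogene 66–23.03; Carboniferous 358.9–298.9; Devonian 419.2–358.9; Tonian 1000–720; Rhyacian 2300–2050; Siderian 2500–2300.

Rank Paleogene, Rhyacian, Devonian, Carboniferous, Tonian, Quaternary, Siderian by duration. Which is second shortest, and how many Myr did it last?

Start − end for each: Paleogene 66 − 23.03 = 42.97; Rhyacian 2300 − 2050 = 250; Devonian 419.2 − 358.9 = 60.3; Carboniferous 358.9 − 298.9 = 60; Tonian 1000 − 720 = 280; Quaternary 2.58 − 0 = 2.58; Siderian 2500 − 2300 = 200.
Ranking these from shortest: Quaternary < Paleogene < Carboniferous < Devonian < Siderian < Rhyacian < Tonian.
Position 2 in that ranking is Paleogene, which lasted 42.97 Myr.

Paleogene, 42.97 million years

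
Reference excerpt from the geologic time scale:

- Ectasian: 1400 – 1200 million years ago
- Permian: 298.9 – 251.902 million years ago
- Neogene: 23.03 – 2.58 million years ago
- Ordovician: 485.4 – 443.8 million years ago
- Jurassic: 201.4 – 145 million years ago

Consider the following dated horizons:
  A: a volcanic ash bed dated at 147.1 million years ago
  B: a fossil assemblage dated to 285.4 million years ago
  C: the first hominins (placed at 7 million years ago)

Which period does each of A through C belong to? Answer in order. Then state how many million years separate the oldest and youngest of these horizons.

A — Jurassic; B — Permian; C — Neogene; span 278.4 million years

A: 147.1 Ma lies in 201.4–145 Ma, so Jurassic.
B: 285.4 Ma lies in 298.9–251.902 Ma, so Permian.
C: 7 Ma lies in 23.03–2.58 Ma, so Neogene.
Oldest = 285.4 Ma, youngest = 7 Ma → span 278.4 Myr.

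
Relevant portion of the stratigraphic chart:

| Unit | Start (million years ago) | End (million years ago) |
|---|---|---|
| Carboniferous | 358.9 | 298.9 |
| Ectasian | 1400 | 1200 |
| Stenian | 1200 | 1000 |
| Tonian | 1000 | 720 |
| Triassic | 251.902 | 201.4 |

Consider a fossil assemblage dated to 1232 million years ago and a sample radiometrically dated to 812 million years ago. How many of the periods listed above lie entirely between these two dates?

1232 Ma sits inside the Ectasian (1400–1200) and 812 Ma inside the Tonian (1000–720); neither of those is wholly between the two dates.
The listed periods lying completely between them are Stenian — 1 in all.

1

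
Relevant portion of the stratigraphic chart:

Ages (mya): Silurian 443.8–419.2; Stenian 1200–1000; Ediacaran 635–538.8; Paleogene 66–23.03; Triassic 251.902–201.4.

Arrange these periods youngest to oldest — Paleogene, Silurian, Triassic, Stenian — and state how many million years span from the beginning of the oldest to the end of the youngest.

From the excerpt: Paleogene 66–23.03; Silurian 443.8–419.2; Triassic 251.902–201.4; Stenian 1200–1000 (Ma).
Larger Ma is earlier, so the oldest is Stenian and the youngest is Paleogene; youngest to oldest: Paleogene, Triassic, Silurian, Stenian.
Oldest start 1200 minus youngest end 23.03 gives 1176.97 Myr overall.

Paleogene, Triassic, Silurian, Stenian; total span 1176.97 Myr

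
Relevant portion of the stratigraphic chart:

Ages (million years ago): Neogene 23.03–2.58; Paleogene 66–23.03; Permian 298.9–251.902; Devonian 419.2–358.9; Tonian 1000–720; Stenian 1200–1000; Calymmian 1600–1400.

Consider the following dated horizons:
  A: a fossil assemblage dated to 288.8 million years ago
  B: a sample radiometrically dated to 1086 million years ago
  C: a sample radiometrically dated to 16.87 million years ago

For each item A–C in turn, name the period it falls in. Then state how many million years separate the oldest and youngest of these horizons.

A — Permian; B — Stenian; C — Neogene; span 1069.13 million years

Match each age against the start–end ranges in the excerpt: A = 288.8 Ma → Permian (298.9–251.902); B = 1086 Ma → Stenian (1200–1000); C = 16.87 Ma → Neogene (23.03–2.58).
The largest age is 1086 Ma and the smallest is 16.87 Ma; their difference is 1069.13 Myr.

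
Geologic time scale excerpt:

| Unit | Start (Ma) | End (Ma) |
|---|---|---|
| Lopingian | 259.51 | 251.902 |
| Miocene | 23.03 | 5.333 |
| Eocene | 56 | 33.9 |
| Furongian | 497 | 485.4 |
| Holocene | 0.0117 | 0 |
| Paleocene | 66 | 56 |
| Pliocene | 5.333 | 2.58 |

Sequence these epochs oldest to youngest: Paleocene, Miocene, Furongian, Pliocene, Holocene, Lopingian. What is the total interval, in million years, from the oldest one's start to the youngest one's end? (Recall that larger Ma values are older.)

Furongian → Lopingian → Paleocene → Miocene → Pliocene → Holocene; total span 497 Myr

From the excerpt: Paleocene 66–56; Miocene 23.03–5.333; Furongian 497–485.4; Pliocene 5.333–2.58; Holocene 0.0117–0; Lopingian 259.51–251.902 (Ma).
Larger Ma is earlier, so the oldest is Furongian and the youngest is Holocene; oldest to youngest: Furongian, Lopingian, Paleocene, Miocene, Pliocene, Holocene.
Oldest start 497 minus youngest end 0 gives 497 Myr overall.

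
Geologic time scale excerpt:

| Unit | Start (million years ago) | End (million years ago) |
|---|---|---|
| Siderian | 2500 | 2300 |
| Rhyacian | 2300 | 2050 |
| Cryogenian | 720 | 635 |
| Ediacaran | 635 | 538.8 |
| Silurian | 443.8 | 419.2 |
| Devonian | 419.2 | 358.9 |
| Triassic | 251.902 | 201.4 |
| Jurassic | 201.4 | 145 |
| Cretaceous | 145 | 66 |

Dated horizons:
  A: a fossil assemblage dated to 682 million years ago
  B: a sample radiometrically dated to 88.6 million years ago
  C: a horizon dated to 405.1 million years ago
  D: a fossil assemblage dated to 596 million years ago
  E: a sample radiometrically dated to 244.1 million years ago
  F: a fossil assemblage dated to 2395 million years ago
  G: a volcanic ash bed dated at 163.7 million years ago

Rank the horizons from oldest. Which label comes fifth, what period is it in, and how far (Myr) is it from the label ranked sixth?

Sorted oldest-first by Ma: F (2395), A (682), D (596), C (405.1), E (244.1), G (163.7), B (88.6).
The fifth oldest is E at 244.1 Ma, which lies in 251.902–201.4 Ma: the Triassic.
The sixth oldest is G at 163.7 Ma; separation = |244.1 − 163.7| = 80.4 Myr.

E, in the Triassic; 80.4 million years to G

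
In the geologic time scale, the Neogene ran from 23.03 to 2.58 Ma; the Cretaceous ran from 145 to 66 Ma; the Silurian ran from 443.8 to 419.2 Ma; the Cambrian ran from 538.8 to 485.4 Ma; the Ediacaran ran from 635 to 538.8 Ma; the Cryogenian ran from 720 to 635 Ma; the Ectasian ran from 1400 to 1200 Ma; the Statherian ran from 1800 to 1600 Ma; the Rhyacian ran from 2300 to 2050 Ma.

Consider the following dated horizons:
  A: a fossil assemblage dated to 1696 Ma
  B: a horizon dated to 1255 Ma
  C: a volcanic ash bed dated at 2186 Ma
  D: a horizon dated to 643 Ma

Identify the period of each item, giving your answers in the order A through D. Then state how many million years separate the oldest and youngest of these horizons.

A: 1696 Ma lies in 1800–1600 Ma, so Statherian.
B: 1255 Ma lies in 1400–1200 Ma, so Ectasian.
C: 2186 Ma lies in 2300–2050 Ma, so Rhyacian.
D: 643 Ma lies in 720–635 Ma, so Cryogenian.
Oldest = 2186 Ma, youngest = 643 Ma → span 1543 Myr.

A — Statherian; B — Ectasian; C — Rhyacian; D — Cryogenian; span 1543 million years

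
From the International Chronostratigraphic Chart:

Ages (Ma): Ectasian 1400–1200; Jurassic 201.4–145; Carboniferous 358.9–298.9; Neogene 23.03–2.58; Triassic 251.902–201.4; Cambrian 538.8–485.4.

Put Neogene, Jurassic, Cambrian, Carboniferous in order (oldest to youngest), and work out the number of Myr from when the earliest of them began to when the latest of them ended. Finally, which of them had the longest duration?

Cambrian, Carboniferous, Jurassic, Neogene; total span 536.22 Myr; longest is Carboniferous

From the excerpt: Neogene 23.03–2.58; Jurassic 201.4–145; Cambrian 538.8–485.4; Carboniferous 358.9–298.9 (Ma).
Larger Ma is earlier, so the oldest is Cambrian and the youngest is Neogene; oldest to youngest: Cambrian, Carboniferous, Jurassic, Neogene.
Oldest start 538.8 minus youngest end 2.58 gives 536.22 Myr overall.
Individual lengths (start − end): Neogene 20.45; Cambrian 53.4; Jurassic 56.4; Carboniferous 60. The largest is Carboniferous at 60 Myr.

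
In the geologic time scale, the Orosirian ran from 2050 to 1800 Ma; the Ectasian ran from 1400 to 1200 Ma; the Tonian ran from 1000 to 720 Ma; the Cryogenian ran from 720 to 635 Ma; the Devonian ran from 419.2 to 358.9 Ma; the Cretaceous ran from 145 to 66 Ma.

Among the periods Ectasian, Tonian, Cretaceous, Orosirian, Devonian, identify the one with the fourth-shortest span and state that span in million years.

Orosirian, 250 million years

Durations: Ectasian 200; Tonian 280; Cretaceous 79; Orosirian 250; Devonian 60.3 Myr.
Sorted shortest-first: Devonian (60.3), Cretaceous (79), Ectasian (200), Orosirian (250), Tonian (280).
The fourth shortest is Orosirian at 250 Myr.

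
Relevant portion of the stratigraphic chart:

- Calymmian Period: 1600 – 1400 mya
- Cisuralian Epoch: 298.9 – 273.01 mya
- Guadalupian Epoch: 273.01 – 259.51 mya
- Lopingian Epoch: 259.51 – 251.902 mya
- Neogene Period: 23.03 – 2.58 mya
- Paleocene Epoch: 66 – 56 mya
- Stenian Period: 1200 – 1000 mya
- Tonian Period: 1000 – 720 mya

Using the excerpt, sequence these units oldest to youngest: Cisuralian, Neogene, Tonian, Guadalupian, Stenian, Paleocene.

Stenian → Tonian → Cisuralian → Guadalupian → Paleocene → Neogene

Read off each span (Ma): Cisuralian 298.9–273.01; Neogene 23.03–2.58; Tonian 1000–720; Guadalupian 273.01–259.51; Stenian 1200–1000; Paleocene 66–56.
Larger Ma is older, so oldest→youngest is Stenian, Tonian, Cisuralian, Guadalupian, Paleocene, Neogene.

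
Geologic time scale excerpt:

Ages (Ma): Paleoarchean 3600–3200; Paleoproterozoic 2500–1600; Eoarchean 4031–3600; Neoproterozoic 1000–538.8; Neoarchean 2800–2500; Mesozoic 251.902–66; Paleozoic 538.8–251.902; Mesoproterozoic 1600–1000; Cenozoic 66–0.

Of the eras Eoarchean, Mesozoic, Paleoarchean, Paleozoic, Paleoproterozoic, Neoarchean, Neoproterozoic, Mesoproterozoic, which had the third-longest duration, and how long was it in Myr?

Neoproterozoic, 461.2 million years

Durations: Eoarchean 431; Mesozoic 185.902; Paleoarchean 400; Paleozoic 286.898; Paleoproterozoic 900; Neoarchean 300; Neoproterozoic 461.2; Mesoproterozoic 600 Myr.
Sorted longest-first: Paleoproterozoic (900), Mesoproterozoic (600), Neoproterozoic (461.2), Eoarchean (431), Paleoarchean (400), Neoarchean (300), Paleozoic (286.898), Mesozoic (185.902).
The third longest is Neoproterozoic at 461.2 Myr.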